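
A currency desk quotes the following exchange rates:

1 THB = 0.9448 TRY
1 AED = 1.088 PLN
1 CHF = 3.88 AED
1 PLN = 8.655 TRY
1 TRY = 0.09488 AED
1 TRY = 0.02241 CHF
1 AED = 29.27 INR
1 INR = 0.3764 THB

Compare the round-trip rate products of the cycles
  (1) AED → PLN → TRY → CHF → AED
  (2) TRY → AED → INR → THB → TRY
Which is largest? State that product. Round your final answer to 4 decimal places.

0.9876

(1) 1.088 × 8.655 × 0.02241 × 3.88 = 0.81878
(2) 0.09488 × 29.27 × 0.3764 × 0.9448 = 0.98761
Highest is cycle (2) at 0.9876 (≤1, no arbitrage).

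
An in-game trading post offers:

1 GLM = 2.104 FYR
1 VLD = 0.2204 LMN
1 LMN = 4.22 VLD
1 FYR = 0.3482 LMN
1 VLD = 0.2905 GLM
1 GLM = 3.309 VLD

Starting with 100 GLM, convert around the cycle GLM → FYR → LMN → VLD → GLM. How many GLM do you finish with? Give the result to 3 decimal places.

89.812

100 GLM × 2.104 = 210.4 FYR
210.4 FYR × 0.3482 = 73.26128 LMN
73.26128 LMN × 4.22 = 309.1626016 VLD
309.1626016 VLD × 0.2905 = 89.8117357648 GLM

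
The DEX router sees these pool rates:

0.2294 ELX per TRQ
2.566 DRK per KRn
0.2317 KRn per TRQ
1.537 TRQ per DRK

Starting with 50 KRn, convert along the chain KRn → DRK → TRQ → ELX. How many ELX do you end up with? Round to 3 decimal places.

45.237

50 KRn × 2.566 = 128.3 DRK
128.3 DRK × 1.537 = 197.1971 TRQ
197.1971 TRQ × 0.2294 = 45.23701474 ELX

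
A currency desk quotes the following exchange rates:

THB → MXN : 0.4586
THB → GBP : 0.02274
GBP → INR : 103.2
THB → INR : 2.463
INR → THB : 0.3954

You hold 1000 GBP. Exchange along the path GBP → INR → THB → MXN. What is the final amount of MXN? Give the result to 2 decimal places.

18713.30

1000 GBP × 103.2 = 103200 INR
103200 INR × 0.3954 = 40805.28 THB
40805.28 THB × 0.4586 = 18713.301408 MXN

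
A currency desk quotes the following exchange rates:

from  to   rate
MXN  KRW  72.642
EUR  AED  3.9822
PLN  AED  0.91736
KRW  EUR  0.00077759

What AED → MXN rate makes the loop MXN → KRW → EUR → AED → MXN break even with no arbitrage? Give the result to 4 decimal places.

Known legs of the cycle: 72.642 × 0.00077759 × 3.9822 = 0.224937325788516
For no arbitrage the full-cycle product must be 1, so the missing rate is 1 / 0.224937325788516 ≈ 4.445683.

4.4457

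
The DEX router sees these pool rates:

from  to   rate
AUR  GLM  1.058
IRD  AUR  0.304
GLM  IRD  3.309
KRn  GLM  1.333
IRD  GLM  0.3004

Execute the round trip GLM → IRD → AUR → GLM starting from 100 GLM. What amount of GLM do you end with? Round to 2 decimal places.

100 GLM × 3.309 = 330.9 IRD
330.9 IRD × 0.304 = 100.5936 AUR
100.5936 AUR × 1.058 = 106.4280288 GLM

106.43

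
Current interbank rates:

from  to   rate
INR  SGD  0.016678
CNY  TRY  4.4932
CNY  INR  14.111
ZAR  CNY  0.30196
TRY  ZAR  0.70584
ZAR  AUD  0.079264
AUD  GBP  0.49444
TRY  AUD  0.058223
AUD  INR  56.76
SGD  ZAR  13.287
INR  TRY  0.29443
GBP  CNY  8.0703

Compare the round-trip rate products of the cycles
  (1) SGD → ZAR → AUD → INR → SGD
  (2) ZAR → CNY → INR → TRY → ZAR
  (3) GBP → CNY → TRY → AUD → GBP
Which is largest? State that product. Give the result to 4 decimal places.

(1) 13.287 × 0.079264 × 56.76 × 0.016678 = 0.99699
(2) 0.30196 × 14.111 × 0.29443 × 0.70584 = 0.88551
(3) 8.0703 × 4.4932 × 0.058223 × 0.49444 = 1.04389
Highest is cycle (3) at 1.0439 (>1, arbitrage).

1.0439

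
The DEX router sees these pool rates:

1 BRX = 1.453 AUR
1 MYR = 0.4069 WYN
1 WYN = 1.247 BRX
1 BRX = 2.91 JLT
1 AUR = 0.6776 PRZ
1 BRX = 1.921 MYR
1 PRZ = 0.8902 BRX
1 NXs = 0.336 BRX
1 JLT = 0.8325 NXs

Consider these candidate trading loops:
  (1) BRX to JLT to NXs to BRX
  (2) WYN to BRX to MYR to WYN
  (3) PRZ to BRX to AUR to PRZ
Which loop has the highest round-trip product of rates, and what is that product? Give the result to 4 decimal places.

0.9747

(1) 2.91 × 0.8325 × 0.336 = 0.81399
(2) 1.247 × 1.921 × 0.4069 = 0.97472
(3) 0.8902 × 1.453 × 0.6776 = 0.87645
Highest is cycle (2) at 0.9747 (≤1, no arbitrage).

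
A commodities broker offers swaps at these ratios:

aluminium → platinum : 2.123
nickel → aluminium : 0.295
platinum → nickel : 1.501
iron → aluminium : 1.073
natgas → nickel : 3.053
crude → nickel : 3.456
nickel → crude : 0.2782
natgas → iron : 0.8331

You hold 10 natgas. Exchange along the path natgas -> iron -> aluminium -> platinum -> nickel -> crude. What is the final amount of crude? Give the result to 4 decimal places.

10 natgas × 0.8331 = 8.331 iron
8.331 iron × 1.073 = 8.939163 aluminium
8.939163 aluminium × 2.123 = 18.977843049 platinum
18.977843049 platinum × 1.501 = 28.485742416549 nickel
28.485742416549 nickel × 0.2782 = 7.9247335402839318 crude

7.9247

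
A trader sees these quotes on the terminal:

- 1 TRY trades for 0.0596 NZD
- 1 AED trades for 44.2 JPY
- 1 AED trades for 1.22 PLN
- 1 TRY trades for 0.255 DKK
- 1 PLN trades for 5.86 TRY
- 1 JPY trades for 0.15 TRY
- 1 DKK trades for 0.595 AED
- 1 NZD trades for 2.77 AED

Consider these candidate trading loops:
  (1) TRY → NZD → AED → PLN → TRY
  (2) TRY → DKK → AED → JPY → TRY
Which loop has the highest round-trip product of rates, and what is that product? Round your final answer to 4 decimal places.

1.1803

(1) 0.0596 × 2.77 × 1.22 × 5.86 = 1.18028
(2) 0.255 × 0.595 × 44.2 × 0.15 = 1.00594
Highest is cycle (1) at 1.1803 (>1, arbitrage).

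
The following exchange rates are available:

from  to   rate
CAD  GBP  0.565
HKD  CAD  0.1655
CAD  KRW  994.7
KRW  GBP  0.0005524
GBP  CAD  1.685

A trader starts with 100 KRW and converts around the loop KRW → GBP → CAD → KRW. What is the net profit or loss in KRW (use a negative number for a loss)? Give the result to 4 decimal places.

100 KRW × 0.0005524 = 0.05524 GBP
0.05524 GBP × 1.685 = 0.0930794 CAD
0.0930794 CAD × 994.7 = 92.58607918 KRW
Net change: 92.58607918 − 100 = -7.41392082 KRW

-7.4139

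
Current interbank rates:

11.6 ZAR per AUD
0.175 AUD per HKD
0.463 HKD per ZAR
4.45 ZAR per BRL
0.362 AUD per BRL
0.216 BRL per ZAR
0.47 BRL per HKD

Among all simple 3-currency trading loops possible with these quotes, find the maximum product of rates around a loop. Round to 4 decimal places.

0.9684

BRL→ZAR→HKD→BRL: 4.45 × 0.463 × 0.47 = 0.96836
ZAR→HKD→AUD→ZAR: 0.463 × 0.175 × 11.6 = 0.93989
BRL→AUD→ZAR→BRL: 0.362 × 11.6 × 0.216 = 0.90703
Maximum is BRL→ZAR→HKD→BRL at 0.9684; no arbitrage — every cycle loses value.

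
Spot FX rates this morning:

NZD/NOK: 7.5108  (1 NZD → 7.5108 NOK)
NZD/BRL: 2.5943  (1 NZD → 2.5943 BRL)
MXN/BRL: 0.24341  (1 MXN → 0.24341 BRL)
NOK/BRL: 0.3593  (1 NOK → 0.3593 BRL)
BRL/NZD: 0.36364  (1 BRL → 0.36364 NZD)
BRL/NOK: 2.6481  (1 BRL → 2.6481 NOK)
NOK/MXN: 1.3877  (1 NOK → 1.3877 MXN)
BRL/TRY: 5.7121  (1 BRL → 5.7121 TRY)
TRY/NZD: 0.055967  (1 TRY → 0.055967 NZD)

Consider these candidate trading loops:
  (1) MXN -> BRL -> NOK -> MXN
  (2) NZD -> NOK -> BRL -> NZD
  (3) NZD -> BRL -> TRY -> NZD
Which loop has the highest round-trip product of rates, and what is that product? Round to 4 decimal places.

0.9813

(1) 0.24341 × 2.6481 × 1.3877 = 0.89448
(2) 7.5108 × 0.3593 × 0.36364 = 0.98133
(3) 2.5943 × 5.7121 × 0.055967 = 0.82937
Highest is cycle (2) at 0.9813 (≤1, no arbitrage).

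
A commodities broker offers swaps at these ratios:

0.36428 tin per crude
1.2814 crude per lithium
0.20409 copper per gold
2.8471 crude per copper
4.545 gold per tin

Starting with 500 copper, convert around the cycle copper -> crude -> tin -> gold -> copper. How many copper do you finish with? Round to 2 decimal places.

481.02

500 copper × 2.8471 = 1423.55 crude
1423.55 crude × 0.36428 = 518.570794 tin
518.570794 tin × 4.545 = 2356.90425873 gold
2356.90425873 gold × 0.20409 = 481.0205901642057 copper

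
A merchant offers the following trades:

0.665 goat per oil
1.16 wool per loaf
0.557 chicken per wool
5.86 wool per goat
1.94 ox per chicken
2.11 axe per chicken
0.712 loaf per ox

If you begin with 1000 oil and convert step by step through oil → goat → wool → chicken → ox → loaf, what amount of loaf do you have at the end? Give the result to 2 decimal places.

2998.17

1000 oil × 0.665 = 665 goat
665 goat × 5.86 = 3896.9 wool
3896.9 wool × 0.557 = 2170.5733 chicken
2170.5733 chicken × 1.94 = 4210.912202 ox
4210.912202 ox × 0.712 = 2998.169487824 loaf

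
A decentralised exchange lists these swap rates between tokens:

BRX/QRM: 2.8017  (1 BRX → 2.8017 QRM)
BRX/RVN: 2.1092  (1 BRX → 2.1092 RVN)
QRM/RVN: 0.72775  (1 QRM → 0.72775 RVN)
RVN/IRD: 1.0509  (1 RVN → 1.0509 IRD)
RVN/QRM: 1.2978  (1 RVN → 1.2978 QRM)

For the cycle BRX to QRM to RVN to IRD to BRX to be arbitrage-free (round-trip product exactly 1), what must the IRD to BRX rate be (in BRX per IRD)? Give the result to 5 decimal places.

0.46670

Known legs of the cycle: 2.8017 × 0.72775 × 1.0509 = 2.1427190772075
For no arbitrage the full-cycle product must be 1, so the missing rate is 1 / 2.1427190772075 ≈ 0.4666967.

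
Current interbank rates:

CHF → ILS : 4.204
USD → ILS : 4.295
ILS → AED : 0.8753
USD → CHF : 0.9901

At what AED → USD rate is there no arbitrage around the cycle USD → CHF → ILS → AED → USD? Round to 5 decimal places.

Known legs of the cycle: 0.9901 × 4.204 × 0.8753 = 3.64333156412
For no arbitrage the full-cycle product must be 1, so the missing rate is 1 / 3.64333156412 ≈ 0.2744741.

0.27447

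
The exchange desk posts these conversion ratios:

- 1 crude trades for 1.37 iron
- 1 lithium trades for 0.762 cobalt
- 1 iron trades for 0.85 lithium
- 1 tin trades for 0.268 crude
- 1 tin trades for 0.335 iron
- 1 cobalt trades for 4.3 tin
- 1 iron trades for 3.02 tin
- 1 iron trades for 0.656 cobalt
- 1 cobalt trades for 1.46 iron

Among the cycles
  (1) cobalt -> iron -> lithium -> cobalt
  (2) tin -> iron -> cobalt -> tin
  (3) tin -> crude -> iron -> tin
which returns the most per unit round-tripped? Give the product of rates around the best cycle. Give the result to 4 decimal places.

(1) 1.46 × 0.85 × 0.762 = 0.94564
(2) 0.335 × 0.656 × 4.3 = 0.94497
(3) 0.268 × 1.37 × 3.02 = 1.10882
Highest is cycle (3) at 1.1088 (>1, arbitrage).

1.1088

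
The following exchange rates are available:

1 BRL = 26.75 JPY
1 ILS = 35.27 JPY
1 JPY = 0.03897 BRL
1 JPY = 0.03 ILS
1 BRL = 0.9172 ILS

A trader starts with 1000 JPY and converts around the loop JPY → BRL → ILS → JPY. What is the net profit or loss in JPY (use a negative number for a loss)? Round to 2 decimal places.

260.67

1000 JPY × 0.03897 = 38.97 BRL
38.97 BRL × 0.9172 = 35.743284 ILS
35.743284 ILS × 35.27 = 1260.66562668 JPY
Net change: 1260.66562668 − 1000 = 260.66562668 JPY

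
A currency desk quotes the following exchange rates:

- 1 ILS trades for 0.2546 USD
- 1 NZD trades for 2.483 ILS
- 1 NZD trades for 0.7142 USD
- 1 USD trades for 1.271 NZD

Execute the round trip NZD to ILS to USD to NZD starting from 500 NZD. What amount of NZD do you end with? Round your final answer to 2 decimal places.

401.75

500 NZD × 2.483 = 1241.5 ILS
1241.5 ILS × 0.2546 = 316.0859 USD
316.0859 USD × 1.271 = 401.7451789 NZD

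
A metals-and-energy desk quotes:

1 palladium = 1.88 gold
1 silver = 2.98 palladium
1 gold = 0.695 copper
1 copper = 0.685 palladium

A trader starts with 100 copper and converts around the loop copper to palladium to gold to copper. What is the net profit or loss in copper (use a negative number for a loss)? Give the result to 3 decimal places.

100 copper × 0.685 = 68.5 palladium
68.5 palladium × 1.88 = 128.78 gold
128.78 gold × 0.695 = 89.5021 copper
Net change: 89.5021 − 100 = -10.4979 copper

-10.498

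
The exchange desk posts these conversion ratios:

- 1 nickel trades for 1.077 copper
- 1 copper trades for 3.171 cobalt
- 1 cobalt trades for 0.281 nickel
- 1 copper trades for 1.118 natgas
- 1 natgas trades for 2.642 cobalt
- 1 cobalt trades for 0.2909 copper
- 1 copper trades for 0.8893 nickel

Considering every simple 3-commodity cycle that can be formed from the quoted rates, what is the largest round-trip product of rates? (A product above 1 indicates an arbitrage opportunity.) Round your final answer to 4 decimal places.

nickel→copper→cobalt→nickel: 1.077 × 3.171 × 0.281 = 0.95966
natgas→cobalt→copper→natgas: 2.642 × 0.2909 × 1.118 = 0.85925
Maximum is nickel→copper→cobalt→nickel at 0.9597; no arbitrage — every cycle loses value.

0.9597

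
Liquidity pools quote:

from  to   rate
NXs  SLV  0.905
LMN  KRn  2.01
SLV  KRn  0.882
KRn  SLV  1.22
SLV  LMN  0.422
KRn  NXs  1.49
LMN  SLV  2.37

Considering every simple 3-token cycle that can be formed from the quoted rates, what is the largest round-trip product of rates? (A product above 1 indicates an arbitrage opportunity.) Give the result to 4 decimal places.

NXs→SLV→KRn→NXs: 0.905 × 0.882 × 1.49 = 1.18933
LMN→KRn→SLV→LMN: 2.01 × 1.22 × 0.422 = 1.03483
Maximum is NXs→SLV→KRn→NXs at 1.1893; arbitrage exists.

1.1893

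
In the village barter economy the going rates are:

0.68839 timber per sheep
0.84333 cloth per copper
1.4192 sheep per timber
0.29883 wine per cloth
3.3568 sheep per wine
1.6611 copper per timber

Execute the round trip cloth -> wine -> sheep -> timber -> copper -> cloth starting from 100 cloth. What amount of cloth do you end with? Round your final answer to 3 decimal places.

100 cloth × 0.29883 = 29.883 wine
29.883 wine × 3.3568 = 100.3112544 sheep
100.3112544 sheep × 0.68839 = 69.053264416416 timber
69.053264416416 timber × 1.6611 = 114.7043775221086176 copper
114.7043775221086176 copper × 0.84333 = 96.733642695719860480608 cloth

96.734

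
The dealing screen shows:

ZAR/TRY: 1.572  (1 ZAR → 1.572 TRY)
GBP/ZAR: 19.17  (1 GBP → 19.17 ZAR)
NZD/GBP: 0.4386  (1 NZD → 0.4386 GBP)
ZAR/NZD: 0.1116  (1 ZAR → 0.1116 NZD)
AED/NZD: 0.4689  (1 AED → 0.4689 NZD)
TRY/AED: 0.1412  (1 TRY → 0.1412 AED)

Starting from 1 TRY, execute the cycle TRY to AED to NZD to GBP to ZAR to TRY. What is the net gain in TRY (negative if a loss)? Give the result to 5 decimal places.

-0.12490

1 TRY × 0.1412 = 0.1412 AED
0.1412 AED × 0.4689 = 0.06620868 NZD
0.06620868 NZD × 0.4386 = 0.029039127048 GBP
0.029039127048 GBP × 19.17 = 0.55668006551016 ZAR
0.55668006551016 ZAR × 1.572 = 0.87510106298197152 TRY
Net change: 0.87510106298197152 − 1 = -0.12489893701802848 TRY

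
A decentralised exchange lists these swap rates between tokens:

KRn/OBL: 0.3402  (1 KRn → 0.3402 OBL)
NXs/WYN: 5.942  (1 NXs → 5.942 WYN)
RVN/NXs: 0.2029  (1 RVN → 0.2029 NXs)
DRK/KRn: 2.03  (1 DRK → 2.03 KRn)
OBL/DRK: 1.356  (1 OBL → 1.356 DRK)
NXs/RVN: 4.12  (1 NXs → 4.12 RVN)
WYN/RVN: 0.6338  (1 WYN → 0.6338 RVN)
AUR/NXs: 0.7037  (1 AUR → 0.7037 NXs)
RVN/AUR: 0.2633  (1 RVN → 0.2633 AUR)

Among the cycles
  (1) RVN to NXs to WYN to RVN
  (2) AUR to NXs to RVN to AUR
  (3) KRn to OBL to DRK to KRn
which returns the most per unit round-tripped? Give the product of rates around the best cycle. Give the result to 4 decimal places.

0.9365

(1) 0.2029 × 5.942 × 0.6338 = 0.76413
(2) 0.7037 × 4.12 × 0.2633 = 0.76337
(3) 0.3402 × 1.356 × 2.03 = 0.93646
Highest is cycle (3) at 0.9365 (≤1, no arbitrage).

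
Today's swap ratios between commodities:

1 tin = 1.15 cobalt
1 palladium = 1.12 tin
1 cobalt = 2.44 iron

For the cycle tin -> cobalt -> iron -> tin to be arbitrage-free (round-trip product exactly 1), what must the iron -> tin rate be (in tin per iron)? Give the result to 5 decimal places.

0.35638

Known legs of the cycle: 1.15 × 2.44 = 2.806
For no arbitrage the full-cycle product must be 1, so the missing rate is 1 / 2.806 ≈ 0.3563792.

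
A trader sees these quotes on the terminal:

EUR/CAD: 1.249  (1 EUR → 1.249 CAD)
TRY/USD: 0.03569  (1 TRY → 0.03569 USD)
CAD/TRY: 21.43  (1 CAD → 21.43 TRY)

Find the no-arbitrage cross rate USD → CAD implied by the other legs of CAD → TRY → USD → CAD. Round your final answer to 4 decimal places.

1.3075

Known legs of the cycle: 21.43 × 0.03569 = 0.7648367
For no arbitrage the full-cycle product must be 1, so the missing rate is 1 / 0.7648367 ≈ 1.307469.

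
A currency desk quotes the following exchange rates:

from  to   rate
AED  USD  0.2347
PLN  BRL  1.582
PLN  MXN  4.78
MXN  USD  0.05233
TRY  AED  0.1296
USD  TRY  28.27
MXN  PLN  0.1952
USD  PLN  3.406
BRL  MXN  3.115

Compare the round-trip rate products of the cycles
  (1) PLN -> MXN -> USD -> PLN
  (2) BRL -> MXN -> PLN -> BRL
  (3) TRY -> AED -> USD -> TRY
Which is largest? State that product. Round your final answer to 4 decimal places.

0.9619

(1) 4.78 × 0.05233 × 3.406 = 0.85197
(2) 3.115 × 0.1952 × 1.582 = 0.96193
(3) 0.1296 × 0.2347 × 28.27 = 0.85989
Highest is cycle (2) at 0.9619 (≤1, no arbitrage).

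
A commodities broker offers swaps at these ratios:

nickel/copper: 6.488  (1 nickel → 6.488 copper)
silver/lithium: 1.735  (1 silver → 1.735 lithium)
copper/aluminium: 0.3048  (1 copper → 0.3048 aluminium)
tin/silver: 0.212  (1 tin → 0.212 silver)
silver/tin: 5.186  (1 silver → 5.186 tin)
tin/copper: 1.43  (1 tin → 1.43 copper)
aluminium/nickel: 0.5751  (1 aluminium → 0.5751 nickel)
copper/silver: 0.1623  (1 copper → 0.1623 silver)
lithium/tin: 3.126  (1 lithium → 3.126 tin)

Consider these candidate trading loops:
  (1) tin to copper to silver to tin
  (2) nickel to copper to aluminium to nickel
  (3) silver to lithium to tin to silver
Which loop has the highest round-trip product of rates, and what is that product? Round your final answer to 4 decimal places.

1.2036

(1) 1.43 × 0.1623 × 5.186 = 1.20361
(2) 6.488 × 0.3048 × 0.5751 = 1.13728
(3) 1.735 × 3.126 × 0.212 = 1.14981
Highest is cycle (1) at 1.2036 (>1, arbitrage).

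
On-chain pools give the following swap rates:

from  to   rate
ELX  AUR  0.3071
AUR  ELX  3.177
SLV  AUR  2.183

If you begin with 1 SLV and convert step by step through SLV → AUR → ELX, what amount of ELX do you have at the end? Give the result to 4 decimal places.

1 SLV × 2.183 = 2.183 AUR
2.183 AUR × 3.177 = 6.935391 ELX

6.9354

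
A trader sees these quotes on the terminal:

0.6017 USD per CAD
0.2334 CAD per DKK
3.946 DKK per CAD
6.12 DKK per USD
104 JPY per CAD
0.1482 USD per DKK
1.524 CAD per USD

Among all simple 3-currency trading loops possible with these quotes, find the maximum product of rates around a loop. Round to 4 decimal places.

CAD→DKK→USD→CAD: 3.946 × 0.1482 × 1.524 = 0.89123
CAD→USD→DKK→CAD: 0.6017 × 6.12 × 0.2334 = 0.85947
Maximum is CAD→DKK→USD→CAD at 0.8912; no arbitrage — every cycle loses value.

0.8912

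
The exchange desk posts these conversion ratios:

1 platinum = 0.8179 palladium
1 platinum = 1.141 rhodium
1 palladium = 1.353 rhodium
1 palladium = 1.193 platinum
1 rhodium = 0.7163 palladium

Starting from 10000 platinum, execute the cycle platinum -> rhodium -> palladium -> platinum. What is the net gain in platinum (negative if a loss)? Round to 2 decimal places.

10000 platinum × 1.141 = 11410 rhodium
11410 rhodium × 0.7163 = 8172.983 palladium
8172.983 palladium × 1.193 = 9750.368719 platinum
Net change: 9750.368719 − 10000 = -249.631281 platinum

-249.63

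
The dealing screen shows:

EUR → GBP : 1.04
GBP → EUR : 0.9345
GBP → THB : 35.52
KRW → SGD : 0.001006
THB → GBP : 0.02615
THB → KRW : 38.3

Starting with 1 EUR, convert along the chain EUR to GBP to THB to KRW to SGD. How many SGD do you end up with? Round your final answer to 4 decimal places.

1 EUR × 1.04 = 1.04 GBP
1.04 GBP × 35.52 = 36.9408 THB
36.9408 THB × 38.3 = 1414.83264 KRW
1414.83264 KRW × 0.001006 = 1.42332163584 SGD

1.4233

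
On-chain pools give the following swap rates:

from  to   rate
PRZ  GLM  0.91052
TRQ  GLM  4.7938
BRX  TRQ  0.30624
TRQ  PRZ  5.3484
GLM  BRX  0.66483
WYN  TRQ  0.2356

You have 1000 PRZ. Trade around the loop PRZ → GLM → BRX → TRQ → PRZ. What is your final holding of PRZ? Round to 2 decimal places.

1000 PRZ × 0.91052 = 910.52 GLM
910.52 GLM × 0.66483 = 605.3410116 BRX
605.3410116 BRX × 0.30624 = 185.379631392384 TRQ
185.379631392384 TRQ × 5.3484 = 991.4844205390265856 PRZ

991.48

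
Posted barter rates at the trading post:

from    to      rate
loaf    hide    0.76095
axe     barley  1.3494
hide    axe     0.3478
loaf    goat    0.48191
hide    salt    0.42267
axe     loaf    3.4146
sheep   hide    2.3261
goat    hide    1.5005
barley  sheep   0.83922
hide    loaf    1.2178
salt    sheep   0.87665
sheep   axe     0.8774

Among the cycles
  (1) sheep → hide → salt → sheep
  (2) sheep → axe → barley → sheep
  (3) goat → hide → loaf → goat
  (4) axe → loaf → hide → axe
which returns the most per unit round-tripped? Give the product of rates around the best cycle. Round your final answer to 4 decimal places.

(1) 2.3261 × 0.42267 × 0.87665 = 0.86190
(2) 0.8774 × 1.3494 × 0.83922 = 0.99361
(3) 1.5005 × 1.2178 × 0.48191 = 0.88060
(4) 3.4146 × 0.76095 × 0.3478 = 0.90370
Highest is cycle (2) at 0.9936 (≤1, no arbitrage).

0.9936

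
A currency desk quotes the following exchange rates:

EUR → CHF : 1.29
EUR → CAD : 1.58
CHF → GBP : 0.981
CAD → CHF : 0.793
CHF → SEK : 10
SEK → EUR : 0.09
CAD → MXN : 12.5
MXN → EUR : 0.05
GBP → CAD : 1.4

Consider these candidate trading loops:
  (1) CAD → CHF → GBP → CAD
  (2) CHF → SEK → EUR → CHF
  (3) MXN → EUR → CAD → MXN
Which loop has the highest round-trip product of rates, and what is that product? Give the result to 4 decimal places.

(1) 0.793 × 0.981 × 1.4 = 1.08911
(2) 10 × 0.09 × 1.29 = 1.16100
(3) 0.05 × 1.58 × 12.5 = 0.98750
Highest is cycle (2) at 1.1610 (>1, arbitrage).

1.1610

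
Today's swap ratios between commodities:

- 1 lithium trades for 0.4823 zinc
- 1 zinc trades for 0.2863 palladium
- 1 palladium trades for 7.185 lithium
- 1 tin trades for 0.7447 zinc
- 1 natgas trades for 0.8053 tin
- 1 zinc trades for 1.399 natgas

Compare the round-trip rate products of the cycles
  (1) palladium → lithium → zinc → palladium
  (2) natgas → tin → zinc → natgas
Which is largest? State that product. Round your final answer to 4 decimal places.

(1) 7.185 × 0.4823 × 0.2863 = 0.99212
(2) 0.8053 × 0.7447 × 1.399 = 0.83899
Highest is cycle (1) at 0.9921 (≤1, no arbitrage).

0.9921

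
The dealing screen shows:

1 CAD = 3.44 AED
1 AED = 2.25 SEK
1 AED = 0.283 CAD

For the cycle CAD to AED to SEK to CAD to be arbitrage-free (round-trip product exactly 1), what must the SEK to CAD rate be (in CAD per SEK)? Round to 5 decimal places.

Known legs of the cycle: 3.44 × 2.25 = 7.74
For no arbitrage the full-cycle product must be 1, so the missing rate is 1 / 7.74 ≈ 0.1291990.

0.12920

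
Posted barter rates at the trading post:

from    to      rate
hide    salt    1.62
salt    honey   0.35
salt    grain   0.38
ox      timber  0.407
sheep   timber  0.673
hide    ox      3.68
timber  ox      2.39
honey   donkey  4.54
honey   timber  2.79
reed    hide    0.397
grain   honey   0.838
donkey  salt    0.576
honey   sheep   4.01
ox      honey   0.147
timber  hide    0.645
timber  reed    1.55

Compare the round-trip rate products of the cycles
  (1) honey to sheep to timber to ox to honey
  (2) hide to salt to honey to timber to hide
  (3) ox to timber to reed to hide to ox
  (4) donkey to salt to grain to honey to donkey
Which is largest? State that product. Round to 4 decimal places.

1.0203

(1) 4.01 × 0.673 × 2.39 × 0.147 = 0.94814
(2) 1.62 × 0.35 × 2.79 × 0.645 = 1.02034
(3) 0.407 × 1.55 × 0.397 × 3.68 = 0.92165
(4) 0.576 × 0.38 × 0.838 × 4.54 = 0.83273
Highest is cycle (2) at 1.0203 (>1, arbitrage).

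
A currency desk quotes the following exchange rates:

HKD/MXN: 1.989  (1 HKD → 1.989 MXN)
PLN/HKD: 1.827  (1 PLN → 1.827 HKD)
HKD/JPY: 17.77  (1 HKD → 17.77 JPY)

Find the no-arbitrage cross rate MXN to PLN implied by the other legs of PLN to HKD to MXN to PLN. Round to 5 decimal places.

0.27519

Known legs of the cycle: 1.827 × 1.989 = 3.633903
For no arbitrage the full-cycle product must be 1, so the missing rate is 1 / 3.633903 ≈ 0.2751862.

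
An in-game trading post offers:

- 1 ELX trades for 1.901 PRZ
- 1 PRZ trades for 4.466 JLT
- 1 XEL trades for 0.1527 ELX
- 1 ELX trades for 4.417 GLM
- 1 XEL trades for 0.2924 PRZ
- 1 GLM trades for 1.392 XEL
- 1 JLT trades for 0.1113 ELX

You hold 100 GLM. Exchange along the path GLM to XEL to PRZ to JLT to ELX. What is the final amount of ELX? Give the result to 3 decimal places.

100 GLM × 1.392 = 139.2 XEL
139.2 XEL × 0.2924 = 40.70208 PRZ
40.70208 PRZ × 4.466 = 181.77548928 JLT
181.77548928 JLT × 0.1113 = 20.231611956864 ELX

20.232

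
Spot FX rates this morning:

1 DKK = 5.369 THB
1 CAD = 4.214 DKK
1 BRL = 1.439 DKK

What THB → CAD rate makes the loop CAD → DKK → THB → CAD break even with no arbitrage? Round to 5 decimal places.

Known legs of the cycle: 4.214 × 5.369 = 22.624966
For no arbitrage the full-cycle product must be 1, so the missing rate is 1 / 22.624966 ≈ 0.0441990.

0.04420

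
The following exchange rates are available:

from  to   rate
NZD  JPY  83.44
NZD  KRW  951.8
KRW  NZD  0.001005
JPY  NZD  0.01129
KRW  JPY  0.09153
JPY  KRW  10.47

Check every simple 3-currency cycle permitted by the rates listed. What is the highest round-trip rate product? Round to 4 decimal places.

JPY→NZD→KRW→JPY: 0.01129 × 951.8 × 0.09153 = 0.98357
JPY→KRW→NZD→JPY: 10.47 × 0.001005 × 83.44 = 0.87798
Maximum is JPY→NZD→KRW→JPY at 0.9836; no arbitrage — every cycle loses value.

0.9836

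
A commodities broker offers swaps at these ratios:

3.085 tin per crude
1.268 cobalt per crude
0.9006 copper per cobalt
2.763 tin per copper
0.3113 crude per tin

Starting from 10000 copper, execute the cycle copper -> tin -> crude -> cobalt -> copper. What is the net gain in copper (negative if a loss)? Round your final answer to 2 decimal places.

10000 copper × 2.763 = 27630 tin
27630 tin × 0.3113 = 8601.219 crude
8601.219 crude × 1.268 = 10906.345692 cobalt
10906.345692 cobalt × 0.9006 = 9822.2549302152 copper
Net change: 9822.2549302152 − 10000 = -177.7450697848 copper

-177.75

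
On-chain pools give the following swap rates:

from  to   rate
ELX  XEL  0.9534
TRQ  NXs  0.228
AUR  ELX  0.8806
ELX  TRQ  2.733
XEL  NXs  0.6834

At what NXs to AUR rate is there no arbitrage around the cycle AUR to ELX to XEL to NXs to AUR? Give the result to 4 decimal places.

Known legs of the cycle: 0.8806 × 0.9534 × 0.6834 = 0.573758064936
For no arbitrage the full-cycle product must be 1, so the missing rate is 1 / 0.573758064936 ≈ 1.742895.

1.7429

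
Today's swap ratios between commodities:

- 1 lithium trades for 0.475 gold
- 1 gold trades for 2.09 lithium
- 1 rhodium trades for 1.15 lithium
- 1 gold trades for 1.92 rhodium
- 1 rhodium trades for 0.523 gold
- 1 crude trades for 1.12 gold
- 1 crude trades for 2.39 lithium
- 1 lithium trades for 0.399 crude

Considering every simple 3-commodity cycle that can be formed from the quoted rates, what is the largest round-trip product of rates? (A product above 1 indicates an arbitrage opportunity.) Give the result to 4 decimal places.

gold→rhodium→lithium→gold: 1.92 × 1.15 × 0.475 = 1.04880
gold→lithium→crude→gold: 2.09 × 0.399 × 1.12 = 0.93398
Maximum is gold→rhodium→lithium→gold at 1.0488; arbitrage exists.

1.0488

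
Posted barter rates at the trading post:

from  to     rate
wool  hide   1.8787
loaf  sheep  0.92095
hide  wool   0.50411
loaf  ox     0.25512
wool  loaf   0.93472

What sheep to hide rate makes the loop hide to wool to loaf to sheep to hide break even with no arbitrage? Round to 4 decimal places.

2.3044

Known legs of the cycle: 0.50411 × 0.93472 × 0.92095 = 0.43395320487824
For no arbitrage the full-cycle product must be 1, so the missing rate is 1 / 0.43395320487824 ≈ 2.304396.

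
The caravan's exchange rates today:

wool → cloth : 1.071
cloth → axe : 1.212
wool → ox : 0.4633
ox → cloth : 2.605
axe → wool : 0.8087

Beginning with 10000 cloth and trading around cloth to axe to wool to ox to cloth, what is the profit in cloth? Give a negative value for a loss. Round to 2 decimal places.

1829.33

10000 cloth × 1.212 = 12120 axe
12120 axe × 0.8087 = 9801.444 wool
9801.444 wool × 0.4633 = 4541.0090052 ox
4541.0090052 ox × 2.605 = 11829.328458546 cloth
Net change: 11829.328458546 − 10000 = 1829.328458546 cloth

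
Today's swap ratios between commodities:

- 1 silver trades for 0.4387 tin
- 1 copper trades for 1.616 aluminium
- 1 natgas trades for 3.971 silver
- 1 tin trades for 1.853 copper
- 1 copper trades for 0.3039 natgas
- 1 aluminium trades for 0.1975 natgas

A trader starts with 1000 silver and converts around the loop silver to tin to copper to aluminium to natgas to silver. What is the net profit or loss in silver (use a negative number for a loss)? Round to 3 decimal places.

30.271

1000 silver × 0.4387 = 438.7 tin
438.7 tin × 1.853 = 812.9111 copper
812.9111 copper × 1.616 = 1313.6643376 aluminium
1313.6643376 aluminium × 0.1975 = 259.448706676 natgas
259.448706676 natgas × 3.971 = 1030.270814210396 silver
Net change: 1030.270814210396 − 1000 = 30.270814210396 silver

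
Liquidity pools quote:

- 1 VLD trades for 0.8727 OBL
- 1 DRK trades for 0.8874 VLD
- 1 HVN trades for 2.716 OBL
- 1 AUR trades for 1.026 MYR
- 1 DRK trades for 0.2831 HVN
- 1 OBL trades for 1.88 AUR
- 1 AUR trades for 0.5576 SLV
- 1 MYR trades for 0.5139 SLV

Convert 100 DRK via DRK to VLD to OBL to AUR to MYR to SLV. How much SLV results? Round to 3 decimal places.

100 DRK × 0.8874 = 88.74 VLD
88.74 VLD × 0.8727 = 77.443398 OBL
77.443398 OBL × 1.88 = 145.59358824 AUR
145.59358824 AUR × 1.026 = 149.37902153424 MYR
149.37902153424 MYR × 0.5139 = 76.765879166445936 SLV

76.766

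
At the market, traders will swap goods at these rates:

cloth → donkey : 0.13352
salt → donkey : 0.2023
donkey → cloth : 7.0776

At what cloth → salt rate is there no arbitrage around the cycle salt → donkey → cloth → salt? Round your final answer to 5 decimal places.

0.69842

Known legs of the cycle: 0.2023 × 7.0776 = 1.43179848
For no arbitrage the full-cycle product must be 1, so the missing rate is 1 / 1.43179848 ≈ 0.6984223.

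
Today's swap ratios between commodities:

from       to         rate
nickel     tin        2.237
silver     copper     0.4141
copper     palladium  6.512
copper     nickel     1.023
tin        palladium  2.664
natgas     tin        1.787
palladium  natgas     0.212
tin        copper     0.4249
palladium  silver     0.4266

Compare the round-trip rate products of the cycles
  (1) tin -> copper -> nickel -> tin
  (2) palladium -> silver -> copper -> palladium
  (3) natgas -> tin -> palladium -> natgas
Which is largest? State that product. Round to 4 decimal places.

1.1504

(1) 0.4249 × 1.023 × 2.237 = 0.97236
(2) 0.4266 × 0.4141 × 6.512 = 1.15038
(3) 1.787 × 2.664 × 0.212 = 1.00924
Highest is cycle (2) at 1.1504 (>1, arbitrage).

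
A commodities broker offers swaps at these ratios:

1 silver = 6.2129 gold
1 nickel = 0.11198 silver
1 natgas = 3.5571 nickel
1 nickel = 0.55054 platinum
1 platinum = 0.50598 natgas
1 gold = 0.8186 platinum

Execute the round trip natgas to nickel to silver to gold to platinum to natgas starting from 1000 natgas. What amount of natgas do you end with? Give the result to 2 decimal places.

1000 natgas × 3.5571 = 3557.1 nickel
3557.1 nickel × 0.11198 = 398.324058 silver
398.324058 silver × 6.2129 = 2474.7475399482 gold
2474.7475399482 gold × 0.8186 = 2025.82833620159652 platinum
2025.82833620159652 platinum × 0.50598 = 1025.0286215512838071896 natgas

1025.03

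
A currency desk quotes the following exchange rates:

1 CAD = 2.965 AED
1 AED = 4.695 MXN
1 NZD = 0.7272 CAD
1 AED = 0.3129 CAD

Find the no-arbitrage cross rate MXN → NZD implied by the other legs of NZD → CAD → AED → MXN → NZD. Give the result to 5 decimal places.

0.09878

Known legs of the cycle: 0.7272 × 2.965 × 4.695 = 10.12311486
For no arbitrage the full-cycle product must be 1, so the missing rate is 1 / 10.12311486 ≈ 0.0987838.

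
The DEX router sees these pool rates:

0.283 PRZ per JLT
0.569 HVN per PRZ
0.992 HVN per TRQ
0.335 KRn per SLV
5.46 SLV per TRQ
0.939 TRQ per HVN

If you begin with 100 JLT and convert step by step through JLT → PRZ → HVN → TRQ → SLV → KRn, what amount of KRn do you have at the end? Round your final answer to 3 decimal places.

27.657

100 JLT × 0.283 = 28.3 PRZ
28.3 PRZ × 0.569 = 16.1027 HVN
16.1027 HVN × 0.939 = 15.1204353 TRQ
15.1204353 TRQ × 5.46 = 82.557576738 SLV
82.557576738 SLV × 0.335 = 27.65678820723 KRn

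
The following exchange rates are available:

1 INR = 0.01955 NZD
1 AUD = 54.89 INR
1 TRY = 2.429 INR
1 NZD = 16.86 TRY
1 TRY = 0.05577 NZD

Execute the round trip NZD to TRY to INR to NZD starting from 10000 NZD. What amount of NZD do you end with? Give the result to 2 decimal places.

10000 NZD × 16.86 = 168600 TRY
168600 TRY × 2.429 = 409529.4 INR
409529.4 INR × 0.01955 = 8006.29977 NZD

8006.30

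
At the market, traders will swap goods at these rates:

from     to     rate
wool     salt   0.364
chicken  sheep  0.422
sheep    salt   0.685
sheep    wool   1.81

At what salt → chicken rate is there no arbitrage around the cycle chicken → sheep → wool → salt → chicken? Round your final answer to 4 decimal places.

Known legs of the cycle: 0.422 × 1.81 × 0.364 = 0.27803048
For no arbitrage the full-cycle product must be 1, so the missing rate is 1 / 0.27803048 ≈ 3.596728.

3.5967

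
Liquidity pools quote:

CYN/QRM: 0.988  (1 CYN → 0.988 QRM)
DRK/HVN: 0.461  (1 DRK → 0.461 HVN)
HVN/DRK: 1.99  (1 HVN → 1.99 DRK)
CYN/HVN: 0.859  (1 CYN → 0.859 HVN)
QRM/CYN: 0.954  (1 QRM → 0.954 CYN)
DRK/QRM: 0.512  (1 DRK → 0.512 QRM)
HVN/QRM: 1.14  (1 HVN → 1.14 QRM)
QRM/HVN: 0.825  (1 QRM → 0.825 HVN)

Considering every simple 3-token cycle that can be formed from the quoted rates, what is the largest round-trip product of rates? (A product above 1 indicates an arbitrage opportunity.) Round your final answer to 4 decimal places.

0.9342

CYN→HVN→QRM→CYN: 0.859 × 1.14 × 0.954 = 0.93421
QRM→HVN→DRK→QRM: 0.825 × 1.99 × 0.512 = 0.84058
Maximum is CYN→HVN→QRM→CYN at 0.9342; no arbitrage — every cycle loses value.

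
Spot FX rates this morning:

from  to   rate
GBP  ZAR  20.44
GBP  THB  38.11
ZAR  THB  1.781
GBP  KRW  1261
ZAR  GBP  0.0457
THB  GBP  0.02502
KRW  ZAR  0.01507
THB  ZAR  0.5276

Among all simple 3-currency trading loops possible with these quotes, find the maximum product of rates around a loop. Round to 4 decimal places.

0.9189

GBP→THB→ZAR→GBP: 38.11 × 0.5276 × 0.0457 = 0.91888
GBP→ZAR→THB→GBP: 20.44 × 1.781 × 0.02502 = 0.91082
KRW→ZAR→GBP→KRW: 0.01507 × 0.0457 × 1261 = 0.86845
Maximum is GBP→THB→ZAR→GBP at 0.9189; no arbitrage — every cycle loses value.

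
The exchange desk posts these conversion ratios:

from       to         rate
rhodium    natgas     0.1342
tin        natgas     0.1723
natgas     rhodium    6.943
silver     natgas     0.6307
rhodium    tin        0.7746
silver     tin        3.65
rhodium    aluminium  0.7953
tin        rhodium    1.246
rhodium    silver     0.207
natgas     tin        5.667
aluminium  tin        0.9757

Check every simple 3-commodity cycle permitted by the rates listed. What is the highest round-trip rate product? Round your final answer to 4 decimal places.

0.9669

aluminium→tin→rhodium→aluminium: 0.9757 × 1.246 × 0.7953 = 0.96686
natgas→tin→rhodium→natgas: 5.667 × 1.246 × 0.1342 = 0.94760
silver→tin→rhodium→silver: 3.65 × 1.246 × 0.207 = 0.94142
natgas→rhodium→tin→natgas: 6.943 × 0.7746 × 0.1723 = 0.92664
natgas→rhodium→silver→natgas: 6.943 × 0.207 × 0.6307 = 0.90644
Maximum is aluminium→tin→rhodium→aluminium at 0.9669; no arbitrage — every cycle loses value.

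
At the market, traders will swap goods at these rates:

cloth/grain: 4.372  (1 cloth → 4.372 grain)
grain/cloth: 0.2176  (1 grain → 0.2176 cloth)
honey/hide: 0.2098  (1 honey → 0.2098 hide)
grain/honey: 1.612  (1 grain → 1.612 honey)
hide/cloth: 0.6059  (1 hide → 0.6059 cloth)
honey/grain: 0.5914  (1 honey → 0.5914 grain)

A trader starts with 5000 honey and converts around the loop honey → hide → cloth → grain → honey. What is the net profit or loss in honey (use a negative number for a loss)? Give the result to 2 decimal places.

-520.58

5000 honey × 0.2098 = 1049 hide
1049 hide × 0.6059 = 635.5891 cloth
635.5891 cloth × 4.372 = 2778.7955452 grain
2778.7955452 grain × 1.612 = 4479.4184188624 honey
Net change: 4479.4184188624 − 5000 = -520.5815811376 honey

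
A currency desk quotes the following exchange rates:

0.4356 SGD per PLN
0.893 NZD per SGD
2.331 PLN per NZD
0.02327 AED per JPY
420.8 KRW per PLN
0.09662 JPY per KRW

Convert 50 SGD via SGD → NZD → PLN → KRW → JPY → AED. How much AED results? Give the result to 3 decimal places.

98.470

50 SGD × 0.893 = 44.65 NZD
44.65 NZD × 2.331 = 104.07915 PLN
104.07915 PLN × 420.8 = 43796.50632 KRW
43796.50632 KRW × 0.09662 = 4231.6184406384 JPY
4231.6184406384 JPY × 0.02327 = 98.469761113655568 AED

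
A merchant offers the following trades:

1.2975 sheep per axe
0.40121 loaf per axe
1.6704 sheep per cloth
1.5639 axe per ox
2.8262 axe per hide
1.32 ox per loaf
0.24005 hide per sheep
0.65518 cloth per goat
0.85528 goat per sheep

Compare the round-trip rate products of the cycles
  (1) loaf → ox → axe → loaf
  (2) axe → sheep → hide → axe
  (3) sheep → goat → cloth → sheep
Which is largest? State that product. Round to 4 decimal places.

(1) 1.32 × 1.5639 × 0.40121 = 0.82824
(2) 1.2975 × 0.24005 × 2.8262 = 0.88026
(3) 0.85528 × 0.65518 × 1.6704 = 0.93603
Highest is cycle (3) at 0.9360 (≤1, no arbitrage).

0.9360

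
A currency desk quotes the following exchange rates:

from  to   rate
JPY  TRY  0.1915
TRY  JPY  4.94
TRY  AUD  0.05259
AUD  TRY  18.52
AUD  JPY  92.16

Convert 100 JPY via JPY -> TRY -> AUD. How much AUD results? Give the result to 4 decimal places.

1.0071

100 JPY × 0.1915 = 19.15 TRY
19.15 TRY × 0.05259 = 1.0070985 AUD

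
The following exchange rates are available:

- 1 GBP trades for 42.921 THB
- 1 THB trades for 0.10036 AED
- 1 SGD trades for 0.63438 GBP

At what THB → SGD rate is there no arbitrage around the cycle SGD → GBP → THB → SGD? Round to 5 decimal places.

Known legs of the cycle: 0.63438 × 42.921 = 27.22822398
For no arbitrage the full-cycle product must be 1, so the missing rate is 1 / 27.22822398 ≈ 0.0367266.

0.03673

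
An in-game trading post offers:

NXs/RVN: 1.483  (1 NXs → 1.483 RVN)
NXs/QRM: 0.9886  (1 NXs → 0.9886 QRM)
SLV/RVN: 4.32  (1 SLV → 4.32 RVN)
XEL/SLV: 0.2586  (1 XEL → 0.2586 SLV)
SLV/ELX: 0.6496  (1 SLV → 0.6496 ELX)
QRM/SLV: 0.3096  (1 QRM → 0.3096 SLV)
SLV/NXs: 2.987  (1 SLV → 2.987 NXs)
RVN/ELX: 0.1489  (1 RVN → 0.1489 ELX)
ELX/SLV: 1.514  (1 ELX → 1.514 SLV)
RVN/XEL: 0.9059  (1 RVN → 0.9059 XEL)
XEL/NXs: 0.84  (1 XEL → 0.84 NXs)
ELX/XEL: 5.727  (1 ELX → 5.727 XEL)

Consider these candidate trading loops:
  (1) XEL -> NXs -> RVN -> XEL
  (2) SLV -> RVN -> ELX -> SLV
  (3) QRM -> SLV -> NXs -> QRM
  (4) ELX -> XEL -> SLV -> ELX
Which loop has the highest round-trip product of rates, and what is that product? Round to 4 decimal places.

(1) 0.84 × 1.483 × 0.9059 = 1.12850
(2) 4.32 × 0.1489 × 1.514 = 0.97388
(3) 0.3096 × 2.987 × 0.9886 = 0.91423
(4) 5.727 × 0.2586 × 0.6496 = 0.96206
Highest is cycle (1) at 1.1285 (>1, arbitrage).

1.1285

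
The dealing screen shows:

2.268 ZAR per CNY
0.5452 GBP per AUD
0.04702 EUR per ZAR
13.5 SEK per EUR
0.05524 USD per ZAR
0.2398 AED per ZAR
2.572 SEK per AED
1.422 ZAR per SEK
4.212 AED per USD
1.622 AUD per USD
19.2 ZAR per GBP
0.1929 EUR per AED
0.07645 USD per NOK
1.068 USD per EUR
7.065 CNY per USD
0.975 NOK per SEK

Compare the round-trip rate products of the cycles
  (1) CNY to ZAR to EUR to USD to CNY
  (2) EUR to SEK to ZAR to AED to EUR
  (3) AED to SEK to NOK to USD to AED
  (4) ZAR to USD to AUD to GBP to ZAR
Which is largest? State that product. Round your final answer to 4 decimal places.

(1) 2.268 × 0.04702 × 1.068 × 7.065 = 0.80465
(2) 13.5 × 1.422 × 0.2398 × 0.1929 = 0.88800
(3) 2.572 × 0.975 × 0.07645 × 4.212 = 0.80750
(4) 0.05524 × 1.622 × 0.5452 × 19.2 = 0.93791
Highest is cycle (4) at 0.9379 (≤1, no arbitrage).

0.9379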